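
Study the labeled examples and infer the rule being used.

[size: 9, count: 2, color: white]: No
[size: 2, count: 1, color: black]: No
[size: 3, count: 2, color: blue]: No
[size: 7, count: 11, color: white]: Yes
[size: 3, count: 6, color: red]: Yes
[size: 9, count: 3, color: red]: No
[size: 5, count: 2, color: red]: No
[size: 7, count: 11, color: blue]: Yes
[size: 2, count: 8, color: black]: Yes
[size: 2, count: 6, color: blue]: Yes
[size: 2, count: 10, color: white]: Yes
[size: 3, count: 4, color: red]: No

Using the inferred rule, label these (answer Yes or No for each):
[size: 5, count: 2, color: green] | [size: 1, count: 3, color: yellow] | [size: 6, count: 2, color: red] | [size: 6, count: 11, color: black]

No, No, No, Yes

All 'Yes' examples share one property — count ≥ 6 — and every 'No' example lacks it.
[size: 5, count: 2, color: green]: count = 2 — does not satisfy this, so No.
[size: 1, count: 3, color: yellow]: count = 3 — does not satisfy this, so No.
[size: 6, count: 2, color: red]: count = 2 — does not satisfy this, so No.
[size: 6, count: 11, color: black]: count = 11 — has this property, so Yes.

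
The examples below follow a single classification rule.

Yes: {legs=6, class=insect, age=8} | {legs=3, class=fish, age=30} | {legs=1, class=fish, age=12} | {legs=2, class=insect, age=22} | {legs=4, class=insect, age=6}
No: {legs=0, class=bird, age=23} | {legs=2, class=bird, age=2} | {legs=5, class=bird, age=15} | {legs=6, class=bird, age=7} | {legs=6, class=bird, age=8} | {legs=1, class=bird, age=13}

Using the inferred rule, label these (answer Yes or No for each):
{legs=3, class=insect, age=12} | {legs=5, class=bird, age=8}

Yes, No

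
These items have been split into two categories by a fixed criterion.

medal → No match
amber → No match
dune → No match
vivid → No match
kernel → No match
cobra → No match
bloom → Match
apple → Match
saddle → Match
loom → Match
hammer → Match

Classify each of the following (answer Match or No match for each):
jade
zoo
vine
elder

No match, Match, No match, No match

The pattern is that an item is 'Match' exactly when: has a double letter.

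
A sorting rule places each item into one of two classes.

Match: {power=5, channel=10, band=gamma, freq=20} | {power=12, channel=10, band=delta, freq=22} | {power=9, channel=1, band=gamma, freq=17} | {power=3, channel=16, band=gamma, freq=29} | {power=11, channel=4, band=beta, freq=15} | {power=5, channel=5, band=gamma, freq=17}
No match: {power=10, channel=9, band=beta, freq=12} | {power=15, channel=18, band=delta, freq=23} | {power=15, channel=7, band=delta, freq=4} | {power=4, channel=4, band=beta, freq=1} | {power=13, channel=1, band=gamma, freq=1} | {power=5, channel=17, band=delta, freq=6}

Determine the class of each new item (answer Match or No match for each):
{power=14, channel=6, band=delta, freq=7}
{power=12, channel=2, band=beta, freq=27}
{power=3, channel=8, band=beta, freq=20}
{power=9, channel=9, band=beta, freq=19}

No match, Match, Match, Match

A rule that fits every label: freq ≥ 15 AND power ≤ 12 — true of each 'Match' example, false of each 'No match' one.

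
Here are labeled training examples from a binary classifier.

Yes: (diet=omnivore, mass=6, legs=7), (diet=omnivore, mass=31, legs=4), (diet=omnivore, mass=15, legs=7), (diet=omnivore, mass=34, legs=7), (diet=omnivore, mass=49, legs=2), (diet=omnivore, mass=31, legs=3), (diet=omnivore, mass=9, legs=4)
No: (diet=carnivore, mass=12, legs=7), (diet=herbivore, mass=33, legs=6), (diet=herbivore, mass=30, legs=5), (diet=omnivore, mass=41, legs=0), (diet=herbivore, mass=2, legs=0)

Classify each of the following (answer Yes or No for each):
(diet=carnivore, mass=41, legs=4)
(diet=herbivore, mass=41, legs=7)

The pattern is that an item is 'Yes' exactly when: diet is omnivore AND legs ≥ 2.
(diet=carnivore, mass=41, legs=4): diet is carnivore, legs = 4 — does not pass, so No. (diet=herbivore, mass=41, legs=7): diet is herbivore, legs = 7 — does not pass, so No.

No, No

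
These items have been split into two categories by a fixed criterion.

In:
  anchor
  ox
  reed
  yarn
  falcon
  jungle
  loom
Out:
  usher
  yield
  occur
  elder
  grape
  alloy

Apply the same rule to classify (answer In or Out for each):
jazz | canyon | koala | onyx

The simplest hypothesis consistent with all the labels is: even length.
jazz → length 4 → In.
canyon → length 6 → In.
koala → length 5 → Out.
onyx → length 4 → In.

In, In, Out, In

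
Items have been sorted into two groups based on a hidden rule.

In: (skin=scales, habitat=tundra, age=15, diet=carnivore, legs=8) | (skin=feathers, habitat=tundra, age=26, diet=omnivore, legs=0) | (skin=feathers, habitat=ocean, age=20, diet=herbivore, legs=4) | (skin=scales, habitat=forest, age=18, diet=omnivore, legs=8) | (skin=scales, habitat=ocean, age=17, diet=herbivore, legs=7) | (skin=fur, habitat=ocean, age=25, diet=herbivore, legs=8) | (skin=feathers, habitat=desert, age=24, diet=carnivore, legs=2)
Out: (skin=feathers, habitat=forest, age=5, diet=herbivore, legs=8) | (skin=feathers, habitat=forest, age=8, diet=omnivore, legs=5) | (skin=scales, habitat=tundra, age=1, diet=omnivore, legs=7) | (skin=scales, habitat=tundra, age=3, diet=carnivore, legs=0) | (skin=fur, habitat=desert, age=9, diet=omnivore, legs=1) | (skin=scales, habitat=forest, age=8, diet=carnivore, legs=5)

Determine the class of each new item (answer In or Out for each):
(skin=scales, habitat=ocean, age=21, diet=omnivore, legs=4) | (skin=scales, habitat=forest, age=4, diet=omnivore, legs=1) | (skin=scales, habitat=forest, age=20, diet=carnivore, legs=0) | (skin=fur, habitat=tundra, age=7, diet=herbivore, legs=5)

The simplest hypothesis consistent with all the labels is: age ≥ 15.
(skin=scales, habitat=ocean, age=21, diet=omnivore, legs=4) → age = 21 → In.
(skin=scales, habitat=forest, age=4, diet=omnivore, legs=1) → age = 4 → Out.
(skin=scales, habitat=forest, age=20, diet=carnivore, legs=0) → age = 20 → In.
(skin=fur, habitat=tundra, age=7, diet=herbivore, legs=5) → age = 7 → Out.

In, Out, In, Out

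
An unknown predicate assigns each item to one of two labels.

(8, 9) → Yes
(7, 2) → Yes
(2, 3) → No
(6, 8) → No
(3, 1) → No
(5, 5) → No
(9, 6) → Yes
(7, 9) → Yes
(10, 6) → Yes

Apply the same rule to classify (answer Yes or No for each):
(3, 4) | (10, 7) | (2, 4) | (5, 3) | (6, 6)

No, Yes, No, No, No

One predicate separates the groups cleanly: first ≥ 7.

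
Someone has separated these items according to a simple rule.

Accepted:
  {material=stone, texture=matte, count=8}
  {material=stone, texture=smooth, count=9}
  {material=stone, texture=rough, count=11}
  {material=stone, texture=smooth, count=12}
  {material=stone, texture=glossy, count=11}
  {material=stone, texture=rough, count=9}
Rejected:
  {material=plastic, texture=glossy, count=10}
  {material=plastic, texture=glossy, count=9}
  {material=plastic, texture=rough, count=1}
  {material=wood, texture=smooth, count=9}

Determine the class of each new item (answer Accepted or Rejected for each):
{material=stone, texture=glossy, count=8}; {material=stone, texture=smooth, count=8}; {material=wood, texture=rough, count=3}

Accepted, Accepted, Rejected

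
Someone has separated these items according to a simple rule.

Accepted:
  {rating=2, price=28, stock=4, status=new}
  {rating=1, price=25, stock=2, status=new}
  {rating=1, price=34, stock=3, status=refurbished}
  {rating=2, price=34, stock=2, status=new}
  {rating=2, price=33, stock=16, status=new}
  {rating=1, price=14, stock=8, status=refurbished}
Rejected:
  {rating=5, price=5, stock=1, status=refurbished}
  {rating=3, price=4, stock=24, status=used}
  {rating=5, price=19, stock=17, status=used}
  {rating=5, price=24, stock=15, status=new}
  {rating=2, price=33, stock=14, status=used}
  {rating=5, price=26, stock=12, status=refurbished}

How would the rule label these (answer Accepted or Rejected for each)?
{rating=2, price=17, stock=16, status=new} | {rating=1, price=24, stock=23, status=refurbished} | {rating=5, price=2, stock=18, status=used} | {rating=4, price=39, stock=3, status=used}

The pattern is that an item is 'Accepted' exactly when: stock ≠ 14 AND rating ≤ 2.

Accepted, Accepted, Rejected, Rejected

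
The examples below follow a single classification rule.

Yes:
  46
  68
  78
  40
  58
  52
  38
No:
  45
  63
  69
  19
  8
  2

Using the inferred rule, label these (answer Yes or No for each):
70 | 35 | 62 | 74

Yes, No, Yes, Yes

The classifier is using: even AND at least 19.
70: 70 is even, 70 ≥ 19 — matches, so Yes. 35: 35 is odd, 35 ≥ 19 — doesn't match, so No. 62: 62 is even, 62 ≥ 19 — matches, so Yes. 74: 74 is even, 74 ≥ 19 — matches, so Yes.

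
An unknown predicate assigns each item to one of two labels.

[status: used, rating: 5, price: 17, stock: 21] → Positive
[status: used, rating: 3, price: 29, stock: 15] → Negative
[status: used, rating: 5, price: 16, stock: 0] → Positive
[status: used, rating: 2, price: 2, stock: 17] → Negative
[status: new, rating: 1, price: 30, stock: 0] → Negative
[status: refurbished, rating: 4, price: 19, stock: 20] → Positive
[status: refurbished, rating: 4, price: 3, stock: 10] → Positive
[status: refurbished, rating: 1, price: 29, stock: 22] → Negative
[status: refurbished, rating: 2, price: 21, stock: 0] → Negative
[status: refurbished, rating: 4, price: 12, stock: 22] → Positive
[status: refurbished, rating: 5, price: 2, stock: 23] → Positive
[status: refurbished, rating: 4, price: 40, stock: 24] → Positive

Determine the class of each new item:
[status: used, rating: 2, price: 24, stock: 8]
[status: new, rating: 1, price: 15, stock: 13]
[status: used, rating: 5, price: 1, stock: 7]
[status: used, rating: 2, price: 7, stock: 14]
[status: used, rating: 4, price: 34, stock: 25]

Negative, Negative, Positive, Negative, Positive

'Positive' ⟺ rating ≥ 4.
[status: used, rating: 2, price: 24, stock: 8] → rating = 2 → Negative. [status: new, rating: 1, price: 15, stock: 13] → rating = 1 → Negative. [status: used, rating: 5, price: 1, stock: 7] → rating = 5 → Positive. [status: used, rating: 2, price: 7, stock: 14] → rating = 2 → Negative. [status: used, rating: 4, price: 34, stock: 25] → rating = 4 → Positive.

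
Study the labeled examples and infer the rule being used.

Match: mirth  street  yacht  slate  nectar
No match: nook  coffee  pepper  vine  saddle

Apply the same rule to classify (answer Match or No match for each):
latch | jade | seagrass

Match, No match, No match

The common property of the 'Match' items is: contains 't'. No 'No match' item has it.
latch — has 't', hence Match. jade — no 't', hence No match. seagrass — no 't', hence No match.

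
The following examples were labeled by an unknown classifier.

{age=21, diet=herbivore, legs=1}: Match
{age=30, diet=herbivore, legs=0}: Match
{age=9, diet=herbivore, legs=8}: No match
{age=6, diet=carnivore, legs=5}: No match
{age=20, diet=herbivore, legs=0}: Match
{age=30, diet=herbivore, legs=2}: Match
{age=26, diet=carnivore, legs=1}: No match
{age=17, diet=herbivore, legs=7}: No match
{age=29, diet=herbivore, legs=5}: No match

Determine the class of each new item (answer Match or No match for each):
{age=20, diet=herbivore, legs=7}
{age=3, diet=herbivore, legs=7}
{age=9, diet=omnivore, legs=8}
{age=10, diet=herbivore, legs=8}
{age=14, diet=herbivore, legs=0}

The rule appears to be: diet is herbivore AND legs ≤ 2.
{age=20, diet=herbivore, legs=7}: diet is herbivore, legs = 7, fails this test → No match. {age=3, diet=herbivore, legs=7}: diet is herbivore, legs = 7, fails this test → No match. {age=9, diet=omnivore, legs=8}: diet is omnivore, legs = 8, fails this test → No match. {age=10, diet=herbivore, legs=8}: diet is herbivore, legs = 8, fails this test → No match. {age=14, diet=herbivore, legs=0}: diet is herbivore, legs = 0, fits → Match.

No match, No match, No match, No match, Match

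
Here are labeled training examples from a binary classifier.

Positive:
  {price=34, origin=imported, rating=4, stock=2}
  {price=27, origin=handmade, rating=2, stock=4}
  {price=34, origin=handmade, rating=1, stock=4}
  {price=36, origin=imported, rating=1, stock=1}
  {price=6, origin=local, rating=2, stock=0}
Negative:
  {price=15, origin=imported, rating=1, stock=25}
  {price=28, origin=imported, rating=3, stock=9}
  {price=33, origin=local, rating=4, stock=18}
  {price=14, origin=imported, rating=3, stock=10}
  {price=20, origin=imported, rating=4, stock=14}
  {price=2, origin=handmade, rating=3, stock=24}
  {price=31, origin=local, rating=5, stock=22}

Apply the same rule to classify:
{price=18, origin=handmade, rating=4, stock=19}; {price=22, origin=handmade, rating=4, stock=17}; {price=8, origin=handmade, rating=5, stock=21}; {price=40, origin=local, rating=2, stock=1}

Negative, Negative, Negative, Positive

A rule that fits every label: stock ≤ 4 — true of each 'Positive' example, false of each 'Negative' one.
{price=18, origin=handmade, rating=4, stock=19} — stock = 19, hence Negative. {price=22, origin=handmade, rating=4, stock=17} — stock = 17, hence Negative. {price=8, origin=handmade, rating=5, stock=21} — stock = 21, hence Negative. {price=40, origin=local, rating=2, stock=1} — stock = 1, hence Positive.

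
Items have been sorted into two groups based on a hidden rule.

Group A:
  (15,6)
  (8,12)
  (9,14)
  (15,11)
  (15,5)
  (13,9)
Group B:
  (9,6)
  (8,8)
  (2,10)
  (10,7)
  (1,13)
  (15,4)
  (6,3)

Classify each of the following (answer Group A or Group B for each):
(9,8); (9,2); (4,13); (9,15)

The classifier is using: sum ≥ 20.
(9,8) → 9+8 = 17 → Group B. (9,2) → 9+2 = 11 → Group B. (4,13) → 4+13 = 17 → Group B. (9,15) → 9+15 = 24 → Group A.

Group B, Group B, Group B, Group A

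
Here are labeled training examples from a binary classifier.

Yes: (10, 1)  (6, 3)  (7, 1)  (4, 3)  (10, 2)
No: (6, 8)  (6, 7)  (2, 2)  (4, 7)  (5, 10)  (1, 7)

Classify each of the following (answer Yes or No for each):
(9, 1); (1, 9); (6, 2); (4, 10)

Yes, No, Yes, No

One predicate separates the groups cleanly: first > second.
(9, 1): 9 > 1 — passes, so Yes.
(1, 9): 1 < 9 — does not fit, so No.
(6, 2): 6 > 2 — passes, so Yes.
(4, 10): 4 < 10 — does not fit, so No.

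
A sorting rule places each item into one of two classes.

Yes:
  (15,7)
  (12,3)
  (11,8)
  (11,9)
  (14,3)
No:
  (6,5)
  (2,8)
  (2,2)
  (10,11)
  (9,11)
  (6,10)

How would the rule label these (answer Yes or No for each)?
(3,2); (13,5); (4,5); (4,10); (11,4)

'Yes' ⟺ first ≥ 11.
(3,2) → first 3 → No.
(13,5) → first 13 → Yes.
(4,5) → first 4 → No.
(4,10) → first 4 → No.
(11,4) → first 11 → Yes.

No, Yes, No, No, Yes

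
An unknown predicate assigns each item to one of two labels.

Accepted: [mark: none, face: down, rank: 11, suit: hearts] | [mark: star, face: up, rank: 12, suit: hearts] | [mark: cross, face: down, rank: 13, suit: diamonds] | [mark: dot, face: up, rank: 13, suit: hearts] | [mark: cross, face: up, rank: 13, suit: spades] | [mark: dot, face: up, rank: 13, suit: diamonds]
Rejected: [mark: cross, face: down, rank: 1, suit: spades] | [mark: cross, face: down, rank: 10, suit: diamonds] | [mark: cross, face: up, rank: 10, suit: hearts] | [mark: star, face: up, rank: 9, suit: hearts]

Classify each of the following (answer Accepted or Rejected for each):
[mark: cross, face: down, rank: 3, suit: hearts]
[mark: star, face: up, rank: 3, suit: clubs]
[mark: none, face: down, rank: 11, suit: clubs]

The rule appears to be: rank ≥ 11.
[mark: cross, face: down, rank: 3, suit: hearts]: Rejected (rank = 3).
[mark: star, face: up, rank: 3, suit: clubs]: Rejected (rank = 3).
[mark: none, face: down, rank: 11, suit: clubs]: Accepted (rank = 11).

Rejected, Rejected, Accepted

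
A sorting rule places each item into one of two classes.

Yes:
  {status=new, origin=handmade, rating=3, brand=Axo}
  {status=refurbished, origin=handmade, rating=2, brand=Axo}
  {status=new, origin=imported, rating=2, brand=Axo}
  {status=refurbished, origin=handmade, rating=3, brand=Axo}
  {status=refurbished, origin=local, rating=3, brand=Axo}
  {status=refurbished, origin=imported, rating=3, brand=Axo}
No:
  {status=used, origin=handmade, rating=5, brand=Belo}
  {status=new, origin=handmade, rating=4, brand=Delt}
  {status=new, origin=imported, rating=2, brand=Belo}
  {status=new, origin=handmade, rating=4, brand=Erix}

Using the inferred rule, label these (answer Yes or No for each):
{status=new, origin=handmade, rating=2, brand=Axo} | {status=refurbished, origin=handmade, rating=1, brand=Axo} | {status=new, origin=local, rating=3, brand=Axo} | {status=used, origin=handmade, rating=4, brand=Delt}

Every 'Yes' example satisfies: brand is Axo. None of the 'No' examples do.
{status=new, origin=handmade, rating=2, brand=Axo}: brand is Axo — matches, so Yes.
{status=refurbished, origin=handmade, rating=1, brand=Axo}: brand is Axo — matches, so Yes.
{status=new, origin=local, rating=3, brand=Axo}: brand is Axo — matches, so Yes.
{status=used, origin=handmade, rating=4, brand=Delt}: brand is Delt — doesn't match, so No.

Yes, Yes, Yes, No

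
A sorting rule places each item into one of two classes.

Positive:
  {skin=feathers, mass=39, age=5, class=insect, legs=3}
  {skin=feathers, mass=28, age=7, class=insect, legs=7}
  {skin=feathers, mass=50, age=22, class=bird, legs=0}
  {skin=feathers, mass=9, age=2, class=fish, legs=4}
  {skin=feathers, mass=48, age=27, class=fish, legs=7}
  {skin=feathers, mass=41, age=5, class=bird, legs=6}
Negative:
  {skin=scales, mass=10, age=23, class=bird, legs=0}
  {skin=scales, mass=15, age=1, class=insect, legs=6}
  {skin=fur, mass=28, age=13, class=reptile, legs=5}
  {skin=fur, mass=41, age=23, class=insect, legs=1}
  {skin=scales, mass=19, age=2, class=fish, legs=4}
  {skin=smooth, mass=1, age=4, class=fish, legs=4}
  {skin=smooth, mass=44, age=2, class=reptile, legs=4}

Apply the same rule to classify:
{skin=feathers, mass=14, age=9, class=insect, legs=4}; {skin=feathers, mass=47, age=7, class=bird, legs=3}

Positive, Positive

'Positive' ⟺ skin is feathers.
Positive: {skin=feathers, mass=14, age=9, class=insect, legs=4}, since skin is feathers.
Positive: {skin=feathers, mass=47, age=7, class=bird, legs=3}, since skin is feathers.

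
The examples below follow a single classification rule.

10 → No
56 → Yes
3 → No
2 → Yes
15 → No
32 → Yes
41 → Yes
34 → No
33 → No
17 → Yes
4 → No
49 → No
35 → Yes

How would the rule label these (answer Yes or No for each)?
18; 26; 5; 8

The rule appears to be: ≡ 2 (mod 3).
18 — 18 mod 3 = 0, hence No. 26 — 26 mod 3 = 2, hence Yes. 5 — 5 mod 3 = 2, hence Yes. 8 — 8 mod 3 = 2, hence Yes.

No, Yes, Yes, Yes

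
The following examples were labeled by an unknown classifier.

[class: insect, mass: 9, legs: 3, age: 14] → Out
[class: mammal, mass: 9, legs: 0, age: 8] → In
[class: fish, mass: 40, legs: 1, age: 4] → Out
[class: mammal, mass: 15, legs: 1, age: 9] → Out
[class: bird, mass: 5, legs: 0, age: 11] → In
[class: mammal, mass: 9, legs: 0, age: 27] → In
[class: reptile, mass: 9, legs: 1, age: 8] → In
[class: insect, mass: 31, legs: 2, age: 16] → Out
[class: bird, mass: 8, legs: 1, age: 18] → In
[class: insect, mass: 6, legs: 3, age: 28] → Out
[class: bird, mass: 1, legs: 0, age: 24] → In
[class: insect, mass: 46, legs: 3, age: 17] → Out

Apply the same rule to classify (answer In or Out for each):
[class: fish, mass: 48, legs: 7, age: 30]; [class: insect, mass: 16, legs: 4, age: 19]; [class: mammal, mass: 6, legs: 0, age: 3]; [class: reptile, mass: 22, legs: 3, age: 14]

Out, Out, In, Out

The distinguishing property — mass ≤ 9 AND legs ≤ 1 — holds for all the 'In' cases and none of the 'Out' cases.
[class: fish, mass: 48, legs: 7, age: 30] — mass = 48, legs = 7, hence Out. [class: insect, mass: 16, legs: 4, age: 19] — mass = 16, legs = 4, hence Out. [class: mammal, mass: 6, legs: 0, age: 3] — mass = 6, legs = 0, hence In. [class: reptile, mass: 22, legs: 3, age: 14] — mass = 22, legs = 3, hence Out.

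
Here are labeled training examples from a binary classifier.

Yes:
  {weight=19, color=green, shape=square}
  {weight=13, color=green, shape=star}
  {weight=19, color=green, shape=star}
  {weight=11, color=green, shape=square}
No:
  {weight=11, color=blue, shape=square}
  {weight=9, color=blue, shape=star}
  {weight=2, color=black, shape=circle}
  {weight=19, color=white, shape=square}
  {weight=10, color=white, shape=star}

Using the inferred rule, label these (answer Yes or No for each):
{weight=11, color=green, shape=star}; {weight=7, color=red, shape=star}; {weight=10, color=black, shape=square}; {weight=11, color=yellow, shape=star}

Yes, No, No, No

One predicate separates the groups cleanly: color is green.
{weight=11, color=green, shape=star}: Yes (color is green). {weight=7, color=red, shape=star}: No (color is red). {weight=10, color=black, shape=square}: No (color is black). {weight=11, color=yellow, shape=star}: No (color is yellow).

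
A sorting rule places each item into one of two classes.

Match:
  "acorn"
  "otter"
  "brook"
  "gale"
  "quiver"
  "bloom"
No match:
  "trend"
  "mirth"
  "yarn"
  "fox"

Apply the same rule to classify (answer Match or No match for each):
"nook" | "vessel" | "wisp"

Match, Match, No match

Every 'Match' example satisfies: has ≥ 2 vowels. None of the 'No match' examples do.
"nook": Match (2 vowels). "vessel": Match (2 vowels). "wisp": No match (1 vowel).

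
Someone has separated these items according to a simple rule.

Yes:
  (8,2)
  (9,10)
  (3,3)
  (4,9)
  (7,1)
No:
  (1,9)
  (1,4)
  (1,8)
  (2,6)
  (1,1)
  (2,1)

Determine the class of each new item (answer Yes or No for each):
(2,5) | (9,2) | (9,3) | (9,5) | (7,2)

No, Yes, Yes, Yes, Yes

The common property of the 'Yes' items is: first ≥ 3. No 'No' item has it.
(2,5): first 2 — fails this test, so No.
(9,2): first 9 — passes, so Yes.
(9,3): first 9 — passes, so Yes.
(9,5): first 9 — passes, so Yes.
(7,2): first 7 — passes, so Yes.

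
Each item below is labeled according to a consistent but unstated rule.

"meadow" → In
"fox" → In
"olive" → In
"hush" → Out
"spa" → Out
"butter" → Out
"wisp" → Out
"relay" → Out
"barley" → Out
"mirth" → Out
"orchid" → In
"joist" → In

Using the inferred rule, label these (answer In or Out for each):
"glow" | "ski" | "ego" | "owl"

Comparing the two groups points to one rule — contains 'o'.

In, Out, In, In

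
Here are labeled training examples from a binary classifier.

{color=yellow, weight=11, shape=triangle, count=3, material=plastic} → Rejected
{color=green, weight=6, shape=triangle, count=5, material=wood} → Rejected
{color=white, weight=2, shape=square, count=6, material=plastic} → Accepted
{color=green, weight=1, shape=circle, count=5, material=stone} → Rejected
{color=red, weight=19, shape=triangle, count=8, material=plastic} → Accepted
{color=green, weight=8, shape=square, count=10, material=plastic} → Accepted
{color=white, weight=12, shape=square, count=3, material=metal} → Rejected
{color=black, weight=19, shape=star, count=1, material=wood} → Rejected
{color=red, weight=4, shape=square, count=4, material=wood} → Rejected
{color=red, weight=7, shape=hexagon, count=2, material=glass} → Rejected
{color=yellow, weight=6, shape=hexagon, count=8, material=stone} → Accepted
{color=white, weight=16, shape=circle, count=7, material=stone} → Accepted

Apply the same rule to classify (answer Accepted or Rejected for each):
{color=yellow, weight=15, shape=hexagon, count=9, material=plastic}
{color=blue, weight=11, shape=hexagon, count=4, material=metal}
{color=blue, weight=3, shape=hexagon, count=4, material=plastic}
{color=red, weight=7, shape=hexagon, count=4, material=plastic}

The classifier is using: count ≥ 6.
Accepted: {color=yellow, weight=15, shape=hexagon, count=9, material=plastic}, since count = 9.
Rejected: {color=blue, weight=11, shape=hexagon, count=4, material=metal}, since count = 4.
Rejected: {color=blue, weight=3, shape=hexagon, count=4, material=plastic}, since count = 4.
Rejected: {color=red, weight=7, shape=hexagon, count=4, material=plastic}, since count = 4.

Accepted, Rejected, Rejected, Rejected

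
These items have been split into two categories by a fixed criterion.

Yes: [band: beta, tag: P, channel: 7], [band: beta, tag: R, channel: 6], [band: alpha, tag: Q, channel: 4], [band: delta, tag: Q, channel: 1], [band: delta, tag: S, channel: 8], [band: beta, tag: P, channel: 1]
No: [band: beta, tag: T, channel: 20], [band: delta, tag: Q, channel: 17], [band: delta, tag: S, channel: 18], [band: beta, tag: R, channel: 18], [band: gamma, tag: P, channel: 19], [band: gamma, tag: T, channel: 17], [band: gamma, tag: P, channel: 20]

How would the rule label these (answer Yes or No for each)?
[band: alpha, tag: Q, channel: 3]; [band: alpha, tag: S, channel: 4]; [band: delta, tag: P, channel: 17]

Yes, Yes, No

The pattern is that an item is 'Yes' exactly when: channel ≤ 8.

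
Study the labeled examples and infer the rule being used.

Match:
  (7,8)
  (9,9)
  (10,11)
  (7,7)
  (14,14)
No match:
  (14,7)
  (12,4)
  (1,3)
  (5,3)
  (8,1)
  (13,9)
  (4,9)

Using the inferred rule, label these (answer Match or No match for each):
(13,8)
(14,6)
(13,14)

No match, No match, Match

The classifier is using: |first − second| ≤ 1.
(13,8) → |13−8| = 5 → No match. (14,6) → |14−6| = 8 → No match. (13,14) → |13−14| = 1 → Match.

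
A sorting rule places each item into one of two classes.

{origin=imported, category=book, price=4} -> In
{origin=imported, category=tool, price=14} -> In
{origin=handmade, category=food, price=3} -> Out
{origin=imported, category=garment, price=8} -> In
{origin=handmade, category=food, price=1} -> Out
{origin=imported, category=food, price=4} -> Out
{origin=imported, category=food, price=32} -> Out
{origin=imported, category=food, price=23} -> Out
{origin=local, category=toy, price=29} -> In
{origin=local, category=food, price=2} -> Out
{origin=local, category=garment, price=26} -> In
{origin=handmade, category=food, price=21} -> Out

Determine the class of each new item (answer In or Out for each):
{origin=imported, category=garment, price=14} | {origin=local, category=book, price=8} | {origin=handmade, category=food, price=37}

In, In, Out

Looking at the examples, the only property every 'In' case has and every 'Out' case lacks is: category is not food.
{origin=imported, category=garment, price=14}: category is garment — has this property, so In. {origin=local, category=book, price=8}: category is book — has this property, so In. {origin=handmade, category=food, price=37}: category is food — does not pass, so Out.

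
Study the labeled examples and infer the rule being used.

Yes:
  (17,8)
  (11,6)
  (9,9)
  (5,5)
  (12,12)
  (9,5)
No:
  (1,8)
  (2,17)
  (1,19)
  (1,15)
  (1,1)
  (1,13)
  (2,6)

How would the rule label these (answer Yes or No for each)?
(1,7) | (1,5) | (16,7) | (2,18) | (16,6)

No, No, Yes, No, Yes

The distinguishing property — first ≥ 5 — holds for all the 'Yes' cases and none of the 'No' cases.
(1,7) — first 1, hence No. (1,5) — first 1, hence No. (16,7) — first 16, hence Yes. (2,18) — first 2, hence No. (16,6) — first 16, hence Yes.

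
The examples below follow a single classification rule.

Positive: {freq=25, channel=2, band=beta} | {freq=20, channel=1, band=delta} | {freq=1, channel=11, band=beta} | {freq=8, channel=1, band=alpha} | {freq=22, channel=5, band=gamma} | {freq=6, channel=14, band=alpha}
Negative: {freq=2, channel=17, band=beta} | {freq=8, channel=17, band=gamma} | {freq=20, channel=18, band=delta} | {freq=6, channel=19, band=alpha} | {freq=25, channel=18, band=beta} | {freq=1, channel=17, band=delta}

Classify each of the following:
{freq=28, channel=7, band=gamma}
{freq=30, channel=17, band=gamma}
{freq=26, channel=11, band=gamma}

A rule that fits every label: channel ≤ 14 — true of each 'Positive' example, false of each 'Negative' one.
{freq=28, channel=7, band=gamma}: channel = 7, qualifies → Positive.
{freq=30, channel=17, band=gamma}: channel = 17, does not satisfy this → Negative.
{freq=26, channel=11, band=gamma}: channel = 11, qualifies → Positive.

Positive, Negative, Positive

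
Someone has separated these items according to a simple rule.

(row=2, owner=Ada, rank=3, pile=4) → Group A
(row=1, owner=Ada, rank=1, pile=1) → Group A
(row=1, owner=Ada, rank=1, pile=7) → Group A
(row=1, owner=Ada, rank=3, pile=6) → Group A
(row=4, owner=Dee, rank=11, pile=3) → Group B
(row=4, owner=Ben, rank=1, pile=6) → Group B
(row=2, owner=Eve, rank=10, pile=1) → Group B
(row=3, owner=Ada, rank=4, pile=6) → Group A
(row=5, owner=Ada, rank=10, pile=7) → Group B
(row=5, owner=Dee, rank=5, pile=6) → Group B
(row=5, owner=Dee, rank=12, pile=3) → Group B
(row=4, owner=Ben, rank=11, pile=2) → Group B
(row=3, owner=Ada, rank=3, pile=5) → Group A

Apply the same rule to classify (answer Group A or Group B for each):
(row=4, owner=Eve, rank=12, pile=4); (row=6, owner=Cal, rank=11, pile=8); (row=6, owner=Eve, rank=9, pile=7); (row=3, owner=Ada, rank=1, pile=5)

Group B, Group B, Group B, Group A

The distinguishing property — owner is Ada AND row ≤ 3 — holds for all the 'Group A' cases and none of the 'Group B' cases.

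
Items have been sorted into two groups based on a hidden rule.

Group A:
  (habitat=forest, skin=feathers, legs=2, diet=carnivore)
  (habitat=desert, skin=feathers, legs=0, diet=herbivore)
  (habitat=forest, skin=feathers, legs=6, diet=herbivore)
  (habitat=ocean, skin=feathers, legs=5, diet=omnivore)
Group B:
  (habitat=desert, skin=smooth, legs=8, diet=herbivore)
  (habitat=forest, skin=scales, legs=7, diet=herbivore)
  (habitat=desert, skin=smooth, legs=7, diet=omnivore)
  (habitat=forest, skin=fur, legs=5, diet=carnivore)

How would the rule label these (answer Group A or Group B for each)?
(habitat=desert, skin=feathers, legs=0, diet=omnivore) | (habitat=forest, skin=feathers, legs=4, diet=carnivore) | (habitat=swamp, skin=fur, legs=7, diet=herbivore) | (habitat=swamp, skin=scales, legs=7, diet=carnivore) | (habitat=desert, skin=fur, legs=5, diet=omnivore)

Group A, Group A, Group B, Group B, Group B

Checking candidate rules against both groups, what survives is: skin is feathers.
(habitat=desert, skin=feathers, legs=0, diet=omnivore) → skin is feathers → Group A. (habitat=forest, skin=feathers, legs=4, diet=carnivore) → skin is feathers → Group A. (habitat=swamp, skin=fur, legs=7, diet=herbivore) → skin is fur → Group B. (habitat=swamp, skin=scales, legs=7, diet=carnivore) → skin is scales → Group B. (habitat=desert, skin=fur, legs=5, diet=omnivore) → skin is fur → Group B.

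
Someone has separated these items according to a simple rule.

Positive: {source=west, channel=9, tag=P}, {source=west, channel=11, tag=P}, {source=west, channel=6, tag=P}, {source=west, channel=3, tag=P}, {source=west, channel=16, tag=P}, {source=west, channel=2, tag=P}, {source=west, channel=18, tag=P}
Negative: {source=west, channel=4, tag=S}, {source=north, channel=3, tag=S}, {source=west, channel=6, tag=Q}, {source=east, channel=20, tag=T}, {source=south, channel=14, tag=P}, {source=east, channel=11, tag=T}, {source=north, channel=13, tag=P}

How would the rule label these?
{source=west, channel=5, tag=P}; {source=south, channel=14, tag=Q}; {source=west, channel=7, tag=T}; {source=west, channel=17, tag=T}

The rule appears to be: tag is P AND source is west.
{source=west, channel=5, tag=P} — tag is P, source is west, hence Positive. {source=south, channel=14, tag=Q} — tag is Q, source is south, hence Negative. {source=west, channel=7, tag=T} — tag is T, source is west, hence Negative. {source=west, channel=17, tag=T} — tag is T, source is west, hence Negative.

Positive, Negative, Negative, Negative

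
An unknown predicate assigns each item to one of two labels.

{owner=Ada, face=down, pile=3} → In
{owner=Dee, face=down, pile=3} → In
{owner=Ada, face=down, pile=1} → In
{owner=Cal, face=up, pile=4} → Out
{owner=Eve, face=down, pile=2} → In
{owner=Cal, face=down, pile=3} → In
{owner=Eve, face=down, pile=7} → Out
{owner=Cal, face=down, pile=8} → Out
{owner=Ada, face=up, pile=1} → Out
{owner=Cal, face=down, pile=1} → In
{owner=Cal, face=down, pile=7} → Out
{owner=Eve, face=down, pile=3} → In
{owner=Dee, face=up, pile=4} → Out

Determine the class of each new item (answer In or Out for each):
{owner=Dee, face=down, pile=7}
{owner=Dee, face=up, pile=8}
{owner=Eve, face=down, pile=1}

Out, Out, In

One predicate separates the groups cleanly: face is down AND pile ≤ 3.
{owner=Dee, face=down, pile=7}: face is down, pile = 7 — fails the rule, so Out. {owner=Dee, face=up, pile=8}: face is up, pile = 8 — fails the rule, so Out. {owner=Eve, face=down, pile=1}: face is down, pile = 1 — fits, so In.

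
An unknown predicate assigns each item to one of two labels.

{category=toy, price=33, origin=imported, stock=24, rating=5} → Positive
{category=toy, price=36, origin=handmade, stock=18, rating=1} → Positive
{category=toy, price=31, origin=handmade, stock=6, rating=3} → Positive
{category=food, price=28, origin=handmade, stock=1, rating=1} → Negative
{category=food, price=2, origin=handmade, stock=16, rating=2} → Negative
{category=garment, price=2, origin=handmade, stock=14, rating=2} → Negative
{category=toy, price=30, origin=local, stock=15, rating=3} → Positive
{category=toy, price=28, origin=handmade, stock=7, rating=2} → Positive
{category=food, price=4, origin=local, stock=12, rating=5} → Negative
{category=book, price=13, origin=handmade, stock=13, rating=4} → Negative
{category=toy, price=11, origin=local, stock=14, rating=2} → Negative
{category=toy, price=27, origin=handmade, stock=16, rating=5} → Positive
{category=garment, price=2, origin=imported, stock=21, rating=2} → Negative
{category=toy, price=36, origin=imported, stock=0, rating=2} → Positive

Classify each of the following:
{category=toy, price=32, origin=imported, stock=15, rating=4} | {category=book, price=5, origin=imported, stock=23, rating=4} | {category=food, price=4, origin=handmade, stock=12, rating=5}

Positive, Negative, Negative

A rule that fits every label: category is toy AND price ≥ 13 — true of each 'Positive' example, false of each 'Negative' one.
{category=toy, price=32, origin=imported, stock=15, rating=4}: category is toy, price = 32, checks out → Positive.
{category=book, price=5, origin=imported, stock=23, rating=4}: category is book, price = 5, doesn't match → Negative.
{category=food, price=4, origin=handmade, stock=12, rating=5}: category is food, price = 4, doesn't match → Negative.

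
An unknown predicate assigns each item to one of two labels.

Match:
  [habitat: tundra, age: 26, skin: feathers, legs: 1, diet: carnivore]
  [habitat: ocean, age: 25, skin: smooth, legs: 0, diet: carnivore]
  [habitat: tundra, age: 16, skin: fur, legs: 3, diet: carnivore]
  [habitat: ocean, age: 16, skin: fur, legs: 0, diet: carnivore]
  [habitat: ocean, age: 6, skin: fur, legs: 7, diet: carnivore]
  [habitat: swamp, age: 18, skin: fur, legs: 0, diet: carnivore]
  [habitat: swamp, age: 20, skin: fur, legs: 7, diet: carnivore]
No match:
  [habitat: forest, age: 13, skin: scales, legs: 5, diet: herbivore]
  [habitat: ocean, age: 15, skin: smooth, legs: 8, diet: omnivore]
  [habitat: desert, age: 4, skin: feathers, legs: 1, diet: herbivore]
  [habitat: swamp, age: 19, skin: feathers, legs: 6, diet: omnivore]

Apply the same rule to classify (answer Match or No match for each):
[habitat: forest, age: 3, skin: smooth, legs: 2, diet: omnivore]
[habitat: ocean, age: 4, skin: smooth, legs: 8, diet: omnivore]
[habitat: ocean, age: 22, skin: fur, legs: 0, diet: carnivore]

No match, No match, Match

The distinguishing property — diet is carnivore — holds for all the 'Match' cases and none of the 'No match' cases.
[habitat: forest, age: 3, skin: smooth, legs: 2, diet: omnivore] → diet is omnivore → No match.
[habitat: ocean, age: 4, skin: smooth, legs: 8, diet: omnivore] → diet is omnivore → No match.
[habitat: ocean, age: 22, skin: fur, legs: 0, diet: carnivore] → diet is carnivore → Match.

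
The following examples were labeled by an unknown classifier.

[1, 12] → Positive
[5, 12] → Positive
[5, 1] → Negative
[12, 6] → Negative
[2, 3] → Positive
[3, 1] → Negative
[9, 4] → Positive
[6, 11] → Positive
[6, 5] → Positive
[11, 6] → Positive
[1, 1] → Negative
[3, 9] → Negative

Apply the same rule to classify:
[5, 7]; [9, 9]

Every 'Positive' example satisfies: sum is odd. None of the 'Negative' examples do.
[5, 7]: Negative (5+7 = 12). [9, 9]: Negative (9+9 = 18).

Negative, Negative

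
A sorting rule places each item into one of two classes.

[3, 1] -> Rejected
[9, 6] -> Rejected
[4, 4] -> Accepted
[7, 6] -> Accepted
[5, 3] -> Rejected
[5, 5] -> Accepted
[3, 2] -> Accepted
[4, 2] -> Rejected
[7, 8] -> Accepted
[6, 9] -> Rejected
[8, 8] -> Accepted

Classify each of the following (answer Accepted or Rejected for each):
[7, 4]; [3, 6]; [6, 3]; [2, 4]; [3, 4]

Rejected, Rejected, Rejected, Rejected, Accepted

The distinguishing property — |first − second| ≤ 1 — holds for all the 'Accepted' cases and none of the 'Rejected' cases.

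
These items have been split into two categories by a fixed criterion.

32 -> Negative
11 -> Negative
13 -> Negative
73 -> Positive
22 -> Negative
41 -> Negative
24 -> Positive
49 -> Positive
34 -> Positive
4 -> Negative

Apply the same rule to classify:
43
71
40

Positive, Positive, Negative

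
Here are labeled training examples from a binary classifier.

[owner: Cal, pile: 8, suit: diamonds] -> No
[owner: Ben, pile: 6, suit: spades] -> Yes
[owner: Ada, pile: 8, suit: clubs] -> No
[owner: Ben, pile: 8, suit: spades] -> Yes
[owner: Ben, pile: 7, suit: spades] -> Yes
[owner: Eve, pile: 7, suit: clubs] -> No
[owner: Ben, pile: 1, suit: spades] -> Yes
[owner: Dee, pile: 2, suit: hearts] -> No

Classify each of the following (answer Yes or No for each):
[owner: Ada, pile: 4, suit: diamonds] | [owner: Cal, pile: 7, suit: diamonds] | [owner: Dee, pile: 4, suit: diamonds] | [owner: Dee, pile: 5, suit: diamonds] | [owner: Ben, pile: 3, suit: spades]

No, No, No, No, Yes

All 'Yes' examples share one property — owner is Ben — and every 'No' example lacks it.
[owner: Ada, pile: 4, suit: diamonds]: owner is Ada, lacks this property → No. [owner: Cal, pile: 7, suit: diamonds]: owner is Cal, lacks this property → No. [owner: Dee, pile: 4, suit: diamonds]: owner is Dee, lacks this property → No. [owner: Dee, pile: 5, suit: diamonds]: owner is Dee, lacks this property → No. [owner: Ben, pile: 3, suit: spades]: owner is Ben, qualifies → Yes.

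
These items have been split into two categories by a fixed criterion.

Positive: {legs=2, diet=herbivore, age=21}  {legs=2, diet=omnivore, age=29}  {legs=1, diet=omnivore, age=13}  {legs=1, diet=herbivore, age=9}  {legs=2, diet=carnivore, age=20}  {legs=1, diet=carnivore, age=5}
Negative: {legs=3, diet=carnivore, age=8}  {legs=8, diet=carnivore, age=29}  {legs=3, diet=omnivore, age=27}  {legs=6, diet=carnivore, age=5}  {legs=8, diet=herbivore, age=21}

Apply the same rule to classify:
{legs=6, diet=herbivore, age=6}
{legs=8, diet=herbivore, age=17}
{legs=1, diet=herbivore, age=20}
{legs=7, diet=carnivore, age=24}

Negative, Negative, Positive, Negative

One predicate separates the groups cleanly: legs ≤ 2.
Negative: {legs=6, diet=herbivore, age=6}, since legs = 6.
Negative: {legs=8, diet=herbivore, age=17}, since legs = 8.
Positive: {legs=1, diet=herbivore, age=20}, since legs = 1.
Negative: {legs=7, diet=carnivore, age=24}, since legs = 7.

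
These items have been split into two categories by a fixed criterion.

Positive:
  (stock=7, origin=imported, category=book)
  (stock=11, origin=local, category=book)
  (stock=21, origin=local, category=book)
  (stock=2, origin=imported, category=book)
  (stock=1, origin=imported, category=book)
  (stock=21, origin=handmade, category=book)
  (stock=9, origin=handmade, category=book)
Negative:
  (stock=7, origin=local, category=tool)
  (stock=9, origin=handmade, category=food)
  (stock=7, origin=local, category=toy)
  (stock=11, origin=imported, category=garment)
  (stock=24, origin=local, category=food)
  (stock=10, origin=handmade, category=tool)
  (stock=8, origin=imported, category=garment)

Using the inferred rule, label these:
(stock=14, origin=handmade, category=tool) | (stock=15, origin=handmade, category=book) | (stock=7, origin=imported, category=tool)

Looking at the examples, the only property every 'Positive' case has and every 'Negative' case lacks is: category is book.
Negative: (stock=14, origin=handmade, category=tool), since category is tool. Positive: (stock=15, origin=handmade, category=book), since category is book. Negative: (stock=7, origin=imported, category=tool), since category is tool.

Negative, Positive, Negative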